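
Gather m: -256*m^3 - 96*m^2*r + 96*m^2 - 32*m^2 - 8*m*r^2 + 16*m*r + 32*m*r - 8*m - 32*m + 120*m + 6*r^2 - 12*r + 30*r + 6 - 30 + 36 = -256*m^3 + m^2*(64 - 96*r) + m*(-8*r^2 + 48*r + 80) + 6*r^2 + 18*r + 12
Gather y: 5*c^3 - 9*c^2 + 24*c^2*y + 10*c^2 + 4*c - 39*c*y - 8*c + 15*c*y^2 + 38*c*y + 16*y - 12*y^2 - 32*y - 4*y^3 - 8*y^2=5*c^3 + c^2 - 4*c - 4*y^3 + y^2*(15*c - 20) + y*(24*c^2 - c - 16)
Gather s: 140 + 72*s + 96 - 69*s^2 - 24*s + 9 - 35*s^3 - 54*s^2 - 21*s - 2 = -35*s^3 - 123*s^2 + 27*s + 243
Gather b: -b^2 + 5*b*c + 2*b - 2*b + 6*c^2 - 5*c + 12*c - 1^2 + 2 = -b^2 + 5*b*c + 6*c^2 + 7*c + 1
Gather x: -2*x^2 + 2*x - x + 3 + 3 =-2*x^2 + x + 6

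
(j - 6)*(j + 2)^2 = j^3 - 2*j^2 - 20*j - 24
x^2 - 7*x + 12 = (x - 4)*(x - 3)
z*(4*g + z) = 4*g*z + z^2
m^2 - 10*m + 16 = (m - 8)*(m - 2)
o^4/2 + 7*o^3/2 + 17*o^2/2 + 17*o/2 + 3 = (o/2 + 1/2)*(o + 1)*(o + 2)*(o + 3)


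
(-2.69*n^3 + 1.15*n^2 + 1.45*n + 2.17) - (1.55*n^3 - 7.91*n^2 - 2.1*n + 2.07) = -4.24*n^3 + 9.06*n^2 + 3.55*n + 0.1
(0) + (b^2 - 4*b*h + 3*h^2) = b^2 - 4*b*h + 3*h^2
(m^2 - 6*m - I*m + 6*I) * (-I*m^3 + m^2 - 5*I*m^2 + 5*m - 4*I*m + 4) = -I*m^5 + I*m^4 + 25*I*m^3 + 25*I*m^2 + 26*I*m + 24*I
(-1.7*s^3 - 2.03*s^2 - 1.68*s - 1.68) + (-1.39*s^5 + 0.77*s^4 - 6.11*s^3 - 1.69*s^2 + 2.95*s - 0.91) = -1.39*s^5 + 0.77*s^4 - 7.81*s^3 - 3.72*s^2 + 1.27*s - 2.59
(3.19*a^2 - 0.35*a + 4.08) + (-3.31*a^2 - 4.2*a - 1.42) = -0.12*a^2 - 4.55*a + 2.66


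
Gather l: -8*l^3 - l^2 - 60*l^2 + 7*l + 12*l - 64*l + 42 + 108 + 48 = -8*l^3 - 61*l^2 - 45*l + 198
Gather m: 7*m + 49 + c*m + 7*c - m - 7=7*c + m*(c + 6) + 42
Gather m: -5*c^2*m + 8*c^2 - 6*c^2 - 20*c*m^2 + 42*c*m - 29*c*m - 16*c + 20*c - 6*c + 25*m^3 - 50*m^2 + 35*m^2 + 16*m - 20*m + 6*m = 2*c^2 - 2*c + 25*m^3 + m^2*(-20*c - 15) + m*(-5*c^2 + 13*c + 2)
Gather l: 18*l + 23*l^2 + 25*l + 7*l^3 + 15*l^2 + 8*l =7*l^3 + 38*l^2 + 51*l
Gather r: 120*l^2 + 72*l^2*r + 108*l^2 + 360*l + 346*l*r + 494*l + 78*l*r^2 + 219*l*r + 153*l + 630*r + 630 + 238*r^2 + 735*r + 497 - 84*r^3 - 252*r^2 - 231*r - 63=228*l^2 + 1007*l - 84*r^3 + r^2*(78*l - 14) + r*(72*l^2 + 565*l + 1134) + 1064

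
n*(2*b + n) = 2*b*n + n^2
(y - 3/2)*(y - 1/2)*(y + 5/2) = y^3 + y^2/2 - 17*y/4 + 15/8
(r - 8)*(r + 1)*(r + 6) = r^3 - r^2 - 50*r - 48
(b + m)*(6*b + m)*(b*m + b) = 6*b^3*m + 6*b^3 + 7*b^2*m^2 + 7*b^2*m + b*m^3 + b*m^2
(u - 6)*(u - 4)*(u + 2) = u^3 - 8*u^2 + 4*u + 48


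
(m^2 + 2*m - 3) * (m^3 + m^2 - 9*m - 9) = m^5 + 3*m^4 - 10*m^3 - 30*m^2 + 9*m + 27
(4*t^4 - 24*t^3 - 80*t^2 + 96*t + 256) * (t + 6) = 4*t^5 - 224*t^3 - 384*t^2 + 832*t + 1536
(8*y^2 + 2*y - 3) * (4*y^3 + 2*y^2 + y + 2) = 32*y^5 + 24*y^4 + 12*y^2 + y - 6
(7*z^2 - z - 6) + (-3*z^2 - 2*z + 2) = 4*z^2 - 3*z - 4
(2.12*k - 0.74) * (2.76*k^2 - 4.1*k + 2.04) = 5.8512*k^3 - 10.7344*k^2 + 7.3588*k - 1.5096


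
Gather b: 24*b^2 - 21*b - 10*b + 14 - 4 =24*b^2 - 31*b + 10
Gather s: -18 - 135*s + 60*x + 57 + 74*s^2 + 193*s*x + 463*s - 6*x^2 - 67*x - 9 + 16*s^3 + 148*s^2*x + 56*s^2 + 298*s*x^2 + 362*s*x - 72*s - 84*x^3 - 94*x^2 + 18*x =16*s^3 + s^2*(148*x + 130) + s*(298*x^2 + 555*x + 256) - 84*x^3 - 100*x^2 + 11*x + 30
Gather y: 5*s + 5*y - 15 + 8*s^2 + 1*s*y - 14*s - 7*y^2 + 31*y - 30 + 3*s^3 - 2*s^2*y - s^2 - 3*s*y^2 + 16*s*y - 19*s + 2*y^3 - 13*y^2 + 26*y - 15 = 3*s^3 + 7*s^2 - 28*s + 2*y^3 + y^2*(-3*s - 20) + y*(-2*s^2 + 17*s + 62) - 60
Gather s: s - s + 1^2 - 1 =0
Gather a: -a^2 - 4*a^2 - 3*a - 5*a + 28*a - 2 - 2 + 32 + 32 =-5*a^2 + 20*a + 60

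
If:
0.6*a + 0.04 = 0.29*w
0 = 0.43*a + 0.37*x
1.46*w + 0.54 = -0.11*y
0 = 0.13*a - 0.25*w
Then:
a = -0.09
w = -0.05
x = 0.10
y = -4.29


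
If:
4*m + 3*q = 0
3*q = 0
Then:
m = 0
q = 0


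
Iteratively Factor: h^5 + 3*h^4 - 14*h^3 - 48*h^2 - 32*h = (h + 4)*(h^4 - h^3 - 10*h^2 - 8*h) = (h - 4)*(h + 4)*(h^3 + 3*h^2 + 2*h) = (h - 4)*(h + 1)*(h + 4)*(h^2 + 2*h) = (h - 4)*(h + 1)*(h + 2)*(h + 4)*(h)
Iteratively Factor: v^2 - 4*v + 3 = (v - 1)*(v - 3)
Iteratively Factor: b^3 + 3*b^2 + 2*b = (b + 1)*(b^2 + 2*b) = (b + 1)*(b + 2)*(b)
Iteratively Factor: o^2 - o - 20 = (o - 5)*(o + 4)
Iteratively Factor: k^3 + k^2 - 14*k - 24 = (k - 4)*(k^2 + 5*k + 6) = (k - 4)*(k + 3)*(k + 2)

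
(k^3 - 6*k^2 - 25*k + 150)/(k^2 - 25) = k - 6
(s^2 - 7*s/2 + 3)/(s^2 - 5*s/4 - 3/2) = 2*(2*s - 3)/(4*s + 3)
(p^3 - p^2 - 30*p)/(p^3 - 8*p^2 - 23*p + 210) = p/(p - 7)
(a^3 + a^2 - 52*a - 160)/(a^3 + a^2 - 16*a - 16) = (a^2 - 3*a - 40)/(a^2 - 3*a - 4)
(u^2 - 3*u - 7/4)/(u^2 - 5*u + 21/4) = (2*u + 1)/(2*u - 3)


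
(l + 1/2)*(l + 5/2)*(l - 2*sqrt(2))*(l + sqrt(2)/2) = l^4 - 3*sqrt(2)*l^3/2 + 3*l^3 - 9*sqrt(2)*l^2/2 - 3*l^2/4 - 6*l - 15*sqrt(2)*l/8 - 5/2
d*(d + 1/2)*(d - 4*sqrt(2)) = d^3 - 4*sqrt(2)*d^2 + d^2/2 - 2*sqrt(2)*d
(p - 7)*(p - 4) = p^2 - 11*p + 28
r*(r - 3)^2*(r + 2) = r^4 - 4*r^3 - 3*r^2 + 18*r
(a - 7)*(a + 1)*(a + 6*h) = a^3 + 6*a^2*h - 6*a^2 - 36*a*h - 7*a - 42*h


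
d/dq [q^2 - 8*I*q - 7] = 2*q - 8*I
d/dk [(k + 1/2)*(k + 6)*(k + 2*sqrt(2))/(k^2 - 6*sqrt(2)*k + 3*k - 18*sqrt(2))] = (k^4 - 12*sqrt(2)*k^3 + 6*k^3 - 100*sqrt(2)*k^2 - 15*k^2/2 - 246*sqrt(2)*k - 144*k - 396 - 72*sqrt(2))/(k^4 - 12*sqrt(2)*k^3 + 6*k^3 - 72*sqrt(2)*k^2 + 81*k^2 - 108*sqrt(2)*k + 432*k + 648)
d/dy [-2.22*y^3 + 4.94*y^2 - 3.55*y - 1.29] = -6.66*y^2 + 9.88*y - 3.55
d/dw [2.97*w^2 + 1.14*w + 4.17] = 5.94*w + 1.14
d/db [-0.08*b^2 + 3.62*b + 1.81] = 3.62 - 0.16*b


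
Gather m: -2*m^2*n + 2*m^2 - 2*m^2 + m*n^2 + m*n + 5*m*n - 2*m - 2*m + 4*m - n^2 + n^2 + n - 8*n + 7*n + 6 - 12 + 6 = -2*m^2*n + m*(n^2 + 6*n)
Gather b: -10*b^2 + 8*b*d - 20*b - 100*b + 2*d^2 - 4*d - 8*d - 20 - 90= -10*b^2 + b*(8*d - 120) + 2*d^2 - 12*d - 110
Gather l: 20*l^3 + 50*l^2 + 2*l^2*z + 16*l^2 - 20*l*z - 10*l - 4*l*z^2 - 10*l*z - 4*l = 20*l^3 + l^2*(2*z + 66) + l*(-4*z^2 - 30*z - 14)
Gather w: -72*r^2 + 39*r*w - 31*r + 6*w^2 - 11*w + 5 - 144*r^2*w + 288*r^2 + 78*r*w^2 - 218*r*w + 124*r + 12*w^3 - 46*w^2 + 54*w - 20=216*r^2 + 93*r + 12*w^3 + w^2*(78*r - 40) + w*(-144*r^2 - 179*r + 43) - 15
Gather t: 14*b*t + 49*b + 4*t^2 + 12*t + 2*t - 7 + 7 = 49*b + 4*t^2 + t*(14*b + 14)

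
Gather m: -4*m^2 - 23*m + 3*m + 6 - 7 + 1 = -4*m^2 - 20*m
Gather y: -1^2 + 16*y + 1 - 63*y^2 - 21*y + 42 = -63*y^2 - 5*y + 42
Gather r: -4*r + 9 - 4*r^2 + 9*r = -4*r^2 + 5*r + 9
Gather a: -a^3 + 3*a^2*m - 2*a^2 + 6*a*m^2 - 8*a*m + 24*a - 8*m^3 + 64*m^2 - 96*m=-a^3 + a^2*(3*m - 2) + a*(6*m^2 - 8*m + 24) - 8*m^3 + 64*m^2 - 96*m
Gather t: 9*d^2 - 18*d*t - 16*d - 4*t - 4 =9*d^2 - 16*d + t*(-18*d - 4) - 4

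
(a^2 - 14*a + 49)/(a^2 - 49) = (a - 7)/(a + 7)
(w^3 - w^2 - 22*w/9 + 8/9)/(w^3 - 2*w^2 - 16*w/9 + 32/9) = (3*w - 1)/(3*w - 4)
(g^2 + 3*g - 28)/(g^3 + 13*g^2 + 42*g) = (g - 4)/(g*(g + 6))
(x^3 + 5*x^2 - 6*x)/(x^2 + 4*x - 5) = x*(x + 6)/(x + 5)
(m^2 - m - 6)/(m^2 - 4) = (m - 3)/(m - 2)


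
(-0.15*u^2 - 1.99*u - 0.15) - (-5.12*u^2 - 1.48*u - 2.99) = 4.97*u^2 - 0.51*u + 2.84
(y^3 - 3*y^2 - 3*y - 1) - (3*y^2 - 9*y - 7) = y^3 - 6*y^2 + 6*y + 6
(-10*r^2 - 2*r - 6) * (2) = -20*r^2 - 4*r - 12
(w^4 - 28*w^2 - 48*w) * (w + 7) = w^5 + 7*w^4 - 28*w^3 - 244*w^2 - 336*w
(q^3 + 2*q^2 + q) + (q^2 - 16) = q^3 + 3*q^2 + q - 16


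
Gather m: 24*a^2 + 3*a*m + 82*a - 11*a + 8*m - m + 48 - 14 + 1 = 24*a^2 + 71*a + m*(3*a + 7) + 35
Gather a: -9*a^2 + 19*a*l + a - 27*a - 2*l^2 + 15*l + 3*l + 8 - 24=-9*a^2 + a*(19*l - 26) - 2*l^2 + 18*l - 16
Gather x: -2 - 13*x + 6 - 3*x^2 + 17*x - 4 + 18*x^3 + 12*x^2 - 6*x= 18*x^3 + 9*x^2 - 2*x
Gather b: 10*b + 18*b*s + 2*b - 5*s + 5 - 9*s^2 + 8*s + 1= b*(18*s + 12) - 9*s^2 + 3*s + 6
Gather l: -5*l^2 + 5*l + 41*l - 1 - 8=-5*l^2 + 46*l - 9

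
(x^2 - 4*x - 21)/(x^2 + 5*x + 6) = (x - 7)/(x + 2)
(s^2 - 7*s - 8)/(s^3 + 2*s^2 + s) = (s - 8)/(s*(s + 1))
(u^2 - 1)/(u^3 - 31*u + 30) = (u + 1)/(u^2 + u - 30)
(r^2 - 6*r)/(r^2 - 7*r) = (r - 6)/(r - 7)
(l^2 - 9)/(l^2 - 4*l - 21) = (l - 3)/(l - 7)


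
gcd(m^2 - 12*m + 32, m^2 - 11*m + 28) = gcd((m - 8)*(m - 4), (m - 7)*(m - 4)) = m - 4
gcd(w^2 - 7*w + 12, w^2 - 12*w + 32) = w - 4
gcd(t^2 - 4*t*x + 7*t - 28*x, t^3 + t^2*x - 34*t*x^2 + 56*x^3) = -t + 4*x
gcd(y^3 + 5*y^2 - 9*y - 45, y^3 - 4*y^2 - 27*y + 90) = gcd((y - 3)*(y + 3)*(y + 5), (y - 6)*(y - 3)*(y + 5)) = y^2 + 2*y - 15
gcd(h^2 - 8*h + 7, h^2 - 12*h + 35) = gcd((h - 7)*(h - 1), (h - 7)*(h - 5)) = h - 7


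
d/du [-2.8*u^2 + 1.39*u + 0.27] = 1.39 - 5.6*u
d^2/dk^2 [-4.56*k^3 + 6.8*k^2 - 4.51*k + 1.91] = 13.6 - 27.36*k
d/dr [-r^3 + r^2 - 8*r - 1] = -3*r^2 + 2*r - 8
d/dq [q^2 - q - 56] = 2*q - 1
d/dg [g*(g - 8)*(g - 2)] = 3*g^2 - 20*g + 16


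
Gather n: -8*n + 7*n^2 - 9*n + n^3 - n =n^3 + 7*n^2 - 18*n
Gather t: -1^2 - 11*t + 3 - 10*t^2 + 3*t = -10*t^2 - 8*t + 2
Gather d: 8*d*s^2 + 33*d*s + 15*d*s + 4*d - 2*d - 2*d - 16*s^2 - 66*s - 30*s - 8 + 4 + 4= d*(8*s^2 + 48*s) - 16*s^2 - 96*s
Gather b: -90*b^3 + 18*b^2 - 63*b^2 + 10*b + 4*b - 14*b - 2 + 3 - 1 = -90*b^3 - 45*b^2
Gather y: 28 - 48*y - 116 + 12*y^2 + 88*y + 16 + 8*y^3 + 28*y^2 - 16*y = 8*y^3 + 40*y^2 + 24*y - 72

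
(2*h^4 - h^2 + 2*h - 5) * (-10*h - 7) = -20*h^5 - 14*h^4 + 10*h^3 - 13*h^2 + 36*h + 35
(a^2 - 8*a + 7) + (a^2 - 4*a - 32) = 2*a^2 - 12*a - 25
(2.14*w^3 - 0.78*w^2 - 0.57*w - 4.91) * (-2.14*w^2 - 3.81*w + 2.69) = -4.5796*w^5 - 6.4842*w^4 + 9.9482*w^3 + 10.5809*w^2 + 17.1738*w - 13.2079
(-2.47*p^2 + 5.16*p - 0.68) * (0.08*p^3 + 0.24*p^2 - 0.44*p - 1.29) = -0.1976*p^5 - 0.18*p^4 + 2.2708*p^3 + 0.7527*p^2 - 6.3572*p + 0.8772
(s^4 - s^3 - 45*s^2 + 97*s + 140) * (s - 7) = s^5 - 8*s^4 - 38*s^3 + 412*s^2 - 539*s - 980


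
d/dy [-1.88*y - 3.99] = -1.88000000000000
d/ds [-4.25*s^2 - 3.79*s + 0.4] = -8.5*s - 3.79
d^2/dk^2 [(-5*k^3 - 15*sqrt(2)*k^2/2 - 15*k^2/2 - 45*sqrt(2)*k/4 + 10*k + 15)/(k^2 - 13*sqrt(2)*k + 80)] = 5*(-1180*k^3 - 87*sqrt(2)*k^3 + 1476*k^2 + 13920*sqrt(2)*k^2 - 78720*k + 1692*sqrt(2)*k - 54024 - 30080*sqrt(2))/(2*(k^6 - 39*sqrt(2)*k^5 + 1254*k^4 - 10634*sqrt(2)*k^3 + 100320*k^2 - 249600*sqrt(2)*k + 512000))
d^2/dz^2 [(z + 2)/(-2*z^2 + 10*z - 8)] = (3*(z - 1)*(z^2 - 5*z + 4) - (z + 2)*(2*z - 5)^2)/(z^2 - 5*z + 4)^3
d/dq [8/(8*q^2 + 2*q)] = 4*(-8*q - 1)/(q^2*(4*q + 1)^2)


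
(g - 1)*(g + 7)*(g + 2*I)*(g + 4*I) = g^4 + 6*g^3 + 6*I*g^3 - 15*g^2 + 36*I*g^2 - 48*g - 42*I*g + 56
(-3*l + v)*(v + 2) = -3*l*v - 6*l + v^2 + 2*v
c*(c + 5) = c^2 + 5*c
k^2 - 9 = (k - 3)*(k + 3)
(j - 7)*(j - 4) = j^2 - 11*j + 28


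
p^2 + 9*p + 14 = (p + 2)*(p + 7)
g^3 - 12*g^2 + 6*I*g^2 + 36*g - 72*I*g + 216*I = (g - 6)^2*(g + 6*I)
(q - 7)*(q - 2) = q^2 - 9*q + 14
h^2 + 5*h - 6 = (h - 1)*(h + 6)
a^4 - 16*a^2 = a^2*(a - 4)*(a + 4)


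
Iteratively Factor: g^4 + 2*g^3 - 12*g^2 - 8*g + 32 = (g - 2)*(g^3 + 4*g^2 - 4*g - 16) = (g - 2)^2*(g^2 + 6*g + 8) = (g - 2)^2*(g + 4)*(g + 2)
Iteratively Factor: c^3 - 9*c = (c - 3)*(c^2 + 3*c) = c*(c - 3)*(c + 3)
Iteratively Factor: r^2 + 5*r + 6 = (r + 2)*(r + 3)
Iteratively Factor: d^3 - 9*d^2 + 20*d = (d - 4)*(d^2 - 5*d) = d*(d - 4)*(d - 5)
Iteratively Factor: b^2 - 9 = (b - 3)*(b + 3)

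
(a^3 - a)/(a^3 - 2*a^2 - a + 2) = a/(a - 2)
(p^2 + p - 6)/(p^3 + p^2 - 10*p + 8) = (p + 3)/(p^2 + 3*p - 4)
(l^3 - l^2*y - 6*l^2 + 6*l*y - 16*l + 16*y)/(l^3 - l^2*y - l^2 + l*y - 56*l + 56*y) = (l + 2)/(l + 7)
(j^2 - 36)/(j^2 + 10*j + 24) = (j - 6)/(j + 4)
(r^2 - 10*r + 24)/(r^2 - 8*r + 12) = (r - 4)/(r - 2)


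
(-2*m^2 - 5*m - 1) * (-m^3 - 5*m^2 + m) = 2*m^5 + 15*m^4 + 24*m^3 - m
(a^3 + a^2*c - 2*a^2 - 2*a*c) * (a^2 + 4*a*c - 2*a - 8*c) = a^5 + 5*a^4*c - 4*a^4 + 4*a^3*c^2 - 20*a^3*c + 4*a^3 - 16*a^2*c^2 + 20*a^2*c + 16*a*c^2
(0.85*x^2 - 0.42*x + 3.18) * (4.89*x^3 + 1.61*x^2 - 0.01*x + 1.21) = 4.1565*x^5 - 0.6853*x^4 + 14.8655*x^3 + 6.1525*x^2 - 0.54*x + 3.8478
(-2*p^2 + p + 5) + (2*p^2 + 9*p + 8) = 10*p + 13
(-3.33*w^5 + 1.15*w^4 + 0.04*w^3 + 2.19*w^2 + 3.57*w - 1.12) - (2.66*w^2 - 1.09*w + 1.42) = -3.33*w^5 + 1.15*w^4 + 0.04*w^3 - 0.47*w^2 + 4.66*w - 2.54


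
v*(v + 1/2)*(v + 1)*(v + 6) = v^4 + 15*v^3/2 + 19*v^2/2 + 3*v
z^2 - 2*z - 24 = (z - 6)*(z + 4)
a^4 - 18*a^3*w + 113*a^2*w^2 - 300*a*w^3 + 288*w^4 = (a - 8*w)*(a - 4*w)*(a - 3*w)^2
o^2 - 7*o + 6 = (o - 6)*(o - 1)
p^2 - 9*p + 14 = (p - 7)*(p - 2)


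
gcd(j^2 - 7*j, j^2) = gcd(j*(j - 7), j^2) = j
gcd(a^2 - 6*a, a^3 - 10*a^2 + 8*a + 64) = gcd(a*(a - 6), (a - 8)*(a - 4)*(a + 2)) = 1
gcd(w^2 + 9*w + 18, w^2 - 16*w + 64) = 1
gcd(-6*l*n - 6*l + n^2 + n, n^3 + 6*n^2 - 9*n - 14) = n + 1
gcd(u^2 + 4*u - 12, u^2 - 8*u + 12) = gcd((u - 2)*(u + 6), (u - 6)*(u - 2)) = u - 2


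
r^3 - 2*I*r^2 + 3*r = r*(r - 3*I)*(r + I)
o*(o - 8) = o^2 - 8*o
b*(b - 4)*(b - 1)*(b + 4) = b^4 - b^3 - 16*b^2 + 16*b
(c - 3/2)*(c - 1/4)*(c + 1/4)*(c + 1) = c^4 - c^3/2 - 25*c^2/16 + c/32 + 3/32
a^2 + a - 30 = (a - 5)*(a + 6)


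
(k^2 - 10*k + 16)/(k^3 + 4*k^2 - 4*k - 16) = (k - 8)/(k^2 + 6*k + 8)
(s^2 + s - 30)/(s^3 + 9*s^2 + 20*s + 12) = (s - 5)/(s^2 + 3*s + 2)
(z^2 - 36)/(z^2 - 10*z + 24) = (z + 6)/(z - 4)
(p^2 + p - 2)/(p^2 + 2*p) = (p - 1)/p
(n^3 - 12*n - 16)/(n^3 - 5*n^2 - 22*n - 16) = (n^2 - 2*n - 8)/(n^2 - 7*n - 8)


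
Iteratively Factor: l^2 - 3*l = (l - 3)*(l)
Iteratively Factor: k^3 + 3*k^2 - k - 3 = (k + 1)*(k^2 + 2*k - 3) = (k + 1)*(k + 3)*(k - 1)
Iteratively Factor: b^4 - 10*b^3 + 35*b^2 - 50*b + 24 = (b - 2)*(b^3 - 8*b^2 + 19*b - 12) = (b - 2)*(b - 1)*(b^2 - 7*b + 12) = (b - 3)*(b - 2)*(b - 1)*(b - 4)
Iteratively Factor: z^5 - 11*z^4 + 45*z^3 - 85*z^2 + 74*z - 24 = (z - 3)*(z^4 - 8*z^3 + 21*z^2 - 22*z + 8) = (z - 3)*(z - 1)*(z^3 - 7*z^2 + 14*z - 8) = (z - 4)*(z - 3)*(z - 1)*(z^2 - 3*z + 2) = (z - 4)*(z - 3)*(z - 1)^2*(z - 2)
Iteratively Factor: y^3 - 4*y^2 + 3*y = (y - 3)*(y^2 - y) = (y - 3)*(y - 1)*(y)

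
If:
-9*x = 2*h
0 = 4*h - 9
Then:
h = 9/4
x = -1/2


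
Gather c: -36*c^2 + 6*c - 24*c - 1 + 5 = -36*c^2 - 18*c + 4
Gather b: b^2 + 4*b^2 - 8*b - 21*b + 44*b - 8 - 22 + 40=5*b^2 + 15*b + 10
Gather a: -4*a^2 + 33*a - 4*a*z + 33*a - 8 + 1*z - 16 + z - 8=-4*a^2 + a*(66 - 4*z) + 2*z - 32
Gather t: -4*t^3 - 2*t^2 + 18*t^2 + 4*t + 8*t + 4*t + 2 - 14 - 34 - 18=-4*t^3 + 16*t^2 + 16*t - 64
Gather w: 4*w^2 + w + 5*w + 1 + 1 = 4*w^2 + 6*w + 2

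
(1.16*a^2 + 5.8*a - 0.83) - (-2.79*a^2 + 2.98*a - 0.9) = 3.95*a^2 + 2.82*a + 0.0700000000000001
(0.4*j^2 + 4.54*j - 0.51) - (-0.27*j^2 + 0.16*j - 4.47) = 0.67*j^2 + 4.38*j + 3.96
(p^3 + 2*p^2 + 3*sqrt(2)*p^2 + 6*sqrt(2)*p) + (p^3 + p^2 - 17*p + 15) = 2*p^3 + 3*p^2 + 3*sqrt(2)*p^2 - 17*p + 6*sqrt(2)*p + 15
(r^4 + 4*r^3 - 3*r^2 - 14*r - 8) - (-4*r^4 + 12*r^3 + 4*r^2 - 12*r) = 5*r^4 - 8*r^3 - 7*r^2 - 2*r - 8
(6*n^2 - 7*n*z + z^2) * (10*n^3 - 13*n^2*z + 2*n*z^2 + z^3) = 60*n^5 - 148*n^4*z + 113*n^3*z^2 - 21*n^2*z^3 - 5*n*z^4 + z^5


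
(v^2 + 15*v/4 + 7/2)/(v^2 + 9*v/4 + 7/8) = 2*(v + 2)/(2*v + 1)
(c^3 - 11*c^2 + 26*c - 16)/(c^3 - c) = (c^2 - 10*c + 16)/(c*(c + 1))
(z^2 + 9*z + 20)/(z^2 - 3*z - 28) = (z + 5)/(z - 7)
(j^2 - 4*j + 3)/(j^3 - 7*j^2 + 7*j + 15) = (j - 1)/(j^2 - 4*j - 5)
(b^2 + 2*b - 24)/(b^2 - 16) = (b + 6)/(b + 4)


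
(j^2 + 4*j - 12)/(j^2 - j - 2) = (j + 6)/(j + 1)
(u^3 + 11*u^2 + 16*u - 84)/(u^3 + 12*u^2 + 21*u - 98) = (u + 6)/(u + 7)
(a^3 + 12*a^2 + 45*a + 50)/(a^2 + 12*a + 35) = (a^2 + 7*a + 10)/(a + 7)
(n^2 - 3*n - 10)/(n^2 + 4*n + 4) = (n - 5)/(n + 2)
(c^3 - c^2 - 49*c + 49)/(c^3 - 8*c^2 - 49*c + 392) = (c - 1)/(c - 8)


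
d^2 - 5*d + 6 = (d - 3)*(d - 2)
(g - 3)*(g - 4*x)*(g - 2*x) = g^3 - 6*g^2*x - 3*g^2 + 8*g*x^2 + 18*g*x - 24*x^2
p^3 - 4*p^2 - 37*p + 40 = (p - 8)*(p - 1)*(p + 5)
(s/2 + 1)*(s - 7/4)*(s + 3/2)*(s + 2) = s^4/2 + 15*s^3/8 + 3*s^2/16 - 23*s/4 - 21/4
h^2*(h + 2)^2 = h^4 + 4*h^3 + 4*h^2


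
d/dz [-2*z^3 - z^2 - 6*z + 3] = -6*z^2 - 2*z - 6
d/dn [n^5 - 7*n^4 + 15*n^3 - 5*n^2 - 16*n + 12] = 5*n^4 - 28*n^3 + 45*n^2 - 10*n - 16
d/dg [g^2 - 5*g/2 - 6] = 2*g - 5/2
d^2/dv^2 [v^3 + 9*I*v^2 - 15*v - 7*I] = 6*v + 18*I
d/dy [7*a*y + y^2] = 7*a + 2*y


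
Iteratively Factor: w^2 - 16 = (w + 4)*(w - 4)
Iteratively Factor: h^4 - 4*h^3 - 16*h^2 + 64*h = (h + 4)*(h^3 - 8*h^2 + 16*h) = (h - 4)*(h + 4)*(h^2 - 4*h) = (h - 4)^2*(h + 4)*(h)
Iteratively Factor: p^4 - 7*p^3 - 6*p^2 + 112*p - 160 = (p - 5)*(p^3 - 2*p^2 - 16*p + 32) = (p - 5)*(p - 2)*(p^2 - 16) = (p - 5)*(p - 2)*(p + 4)*(p - 4)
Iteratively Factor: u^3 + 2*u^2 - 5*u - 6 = (u + 3)*(u^2 - u - 2) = (u + 1)*(u + 3)*(u - 2)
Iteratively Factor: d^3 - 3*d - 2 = (d + 1)*(d^2 - d - 2) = (d + 1)^2*(d - 2)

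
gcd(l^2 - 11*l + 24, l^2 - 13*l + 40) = l - 8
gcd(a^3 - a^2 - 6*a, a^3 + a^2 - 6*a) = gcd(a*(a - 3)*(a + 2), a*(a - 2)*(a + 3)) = a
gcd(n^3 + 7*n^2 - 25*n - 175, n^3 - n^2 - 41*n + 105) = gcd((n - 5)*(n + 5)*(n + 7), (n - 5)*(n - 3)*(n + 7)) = n^2 + 2*n - 35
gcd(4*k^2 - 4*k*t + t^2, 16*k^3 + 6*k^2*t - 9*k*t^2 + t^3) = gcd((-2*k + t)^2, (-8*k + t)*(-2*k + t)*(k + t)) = -2*k + t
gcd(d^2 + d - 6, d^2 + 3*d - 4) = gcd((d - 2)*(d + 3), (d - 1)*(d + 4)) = 1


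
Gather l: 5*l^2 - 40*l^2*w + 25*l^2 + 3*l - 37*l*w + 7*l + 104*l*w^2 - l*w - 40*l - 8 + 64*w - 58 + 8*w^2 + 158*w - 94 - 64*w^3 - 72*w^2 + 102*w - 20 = l^2*(30 - 40*w) + l*(104*w^2 - 38*w - 30) - 64*w^3 - 64*w^2 + 324*w - 180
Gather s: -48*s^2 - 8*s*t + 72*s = -48*s^2 + s*(72 - 8*t)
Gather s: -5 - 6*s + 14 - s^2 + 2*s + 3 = -s^2 - 4*s + 12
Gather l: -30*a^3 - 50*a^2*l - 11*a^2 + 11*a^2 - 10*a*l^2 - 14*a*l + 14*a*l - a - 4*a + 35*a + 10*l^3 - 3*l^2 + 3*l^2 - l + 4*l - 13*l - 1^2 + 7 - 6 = -30*a^3 - 10*a*l^2 + 30*a + 10*l^3 + l*(-50*a^2 - 10)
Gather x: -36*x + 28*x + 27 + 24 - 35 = 16 - 8*x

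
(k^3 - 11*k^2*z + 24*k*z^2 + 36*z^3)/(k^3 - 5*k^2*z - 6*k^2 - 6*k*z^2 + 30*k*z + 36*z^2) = (k - 6*z)/(k - 6)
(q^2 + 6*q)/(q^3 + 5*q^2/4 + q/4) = 4*(q + 6)/(4*q^2 + 5*q + 1)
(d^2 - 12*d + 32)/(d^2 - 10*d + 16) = (d - 4)/(d - 2)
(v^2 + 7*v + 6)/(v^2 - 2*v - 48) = (v + 1)/(v - 8)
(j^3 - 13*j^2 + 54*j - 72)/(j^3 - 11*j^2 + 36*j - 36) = (j - 4)/(j - 2)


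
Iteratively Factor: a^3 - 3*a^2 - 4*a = (a - 4)*(a^2 + a) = a*(a - 4)*(a + 1)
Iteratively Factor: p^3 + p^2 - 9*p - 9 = (p + 1)*(p^2 - 9) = (p - 3)*(p + 1)*(p + 3)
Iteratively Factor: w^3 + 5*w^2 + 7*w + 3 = (w + 3)*(w^2 + 2*w + 1) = (w + 1)*(w + 3)*(w + 1)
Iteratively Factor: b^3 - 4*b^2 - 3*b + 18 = (b - 3)*(b^2 - b - 6) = (b - 3)*(b + 2)*(b - 3)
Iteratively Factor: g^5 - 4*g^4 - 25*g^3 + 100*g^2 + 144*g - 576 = (g - 4)*(g^4 - 25*g^2 + 144) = (g - 4)^2*(g^3 + 4*g^2 - 9*g - 36) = (g - 4)^2*(g - 3)*(g^2 + 7*g + 12) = (g - 4)^2*(g - 3)*(g + 3)*(g + 4)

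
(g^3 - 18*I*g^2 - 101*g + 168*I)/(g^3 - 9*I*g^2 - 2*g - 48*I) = (g - 7*I)/(g + 2*I)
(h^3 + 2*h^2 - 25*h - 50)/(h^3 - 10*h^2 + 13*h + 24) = (h^3 + 2*h^2 - 25*h - 50)/(h^3 - 10*h^2 + 13*h + 24)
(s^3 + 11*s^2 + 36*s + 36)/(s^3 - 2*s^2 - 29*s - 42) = (s + 6)/(s - 7)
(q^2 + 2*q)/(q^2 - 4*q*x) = (q + 2)/(q - 4*x)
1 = 1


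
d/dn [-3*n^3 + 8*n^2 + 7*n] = -9*n^2 + 16*n + 7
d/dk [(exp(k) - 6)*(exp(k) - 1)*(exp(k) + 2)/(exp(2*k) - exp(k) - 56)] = (exp(4*k) - 2*exp(3*k) - 155*exp(2*k) + 536*exp(k) + 460)*exp(k)/(exp(4*k) - 2*exp(3*k) - 111*exp(2*k) + 112*exp(k) + 3136)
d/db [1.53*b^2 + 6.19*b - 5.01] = 3.06*b + 6.19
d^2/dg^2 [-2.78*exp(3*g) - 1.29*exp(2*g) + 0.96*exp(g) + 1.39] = (-25.02*exp(2*g) - 5.16*exp(g) + 0.96)*exp(g)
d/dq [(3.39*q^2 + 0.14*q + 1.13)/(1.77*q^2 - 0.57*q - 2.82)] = (-2.1801*q^2 - 23.1198*q + 0.2493)/(3.1329*q^4 - 2.0178*q^3 - 9.6579*q^2 + 3.2148*q + 7.9524)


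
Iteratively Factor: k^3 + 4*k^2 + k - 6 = (k + 2)*(k^2 + 2*k - 3) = (k - 1)*(k + 2)*(k + 3)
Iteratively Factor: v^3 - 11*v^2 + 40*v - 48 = (v - 4)*(v^2 - 7*v + 12) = (v - 4)^2*(v - 3)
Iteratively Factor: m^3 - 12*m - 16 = (m + 2)*(m^2 - 2*m - 8) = (m - 4)*(m + 2)*(m + 2)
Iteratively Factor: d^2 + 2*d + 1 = (d + 1)*(d + 1)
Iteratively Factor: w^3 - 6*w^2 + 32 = (w - 4)*(w^2 - 2*w - 8) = (w - 4)^2*(w + 2)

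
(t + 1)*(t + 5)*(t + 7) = t^3 + 13*t^2 + 47*t + 35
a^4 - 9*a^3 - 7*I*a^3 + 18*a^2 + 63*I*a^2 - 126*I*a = a*(a - 6)*(a - 3)*(a - 7*I)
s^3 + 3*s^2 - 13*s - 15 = (s - 3)*(s + 1)*(s + 5)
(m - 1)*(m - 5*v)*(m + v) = m^3 - 4*m^2*v - m^2 - 5*m*v^2 + 4*m*v + 5*v^2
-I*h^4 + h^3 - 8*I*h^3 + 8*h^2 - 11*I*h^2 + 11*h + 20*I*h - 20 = (h + 4)*(h + 5)*(h + I)*(-I*h + I)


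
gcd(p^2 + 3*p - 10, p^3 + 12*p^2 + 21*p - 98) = p - 2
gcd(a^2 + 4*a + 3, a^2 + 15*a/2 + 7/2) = 1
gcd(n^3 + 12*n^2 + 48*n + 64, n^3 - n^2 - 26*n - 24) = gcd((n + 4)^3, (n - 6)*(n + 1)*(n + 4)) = n + 4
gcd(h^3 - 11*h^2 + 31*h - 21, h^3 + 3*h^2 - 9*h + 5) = h - 1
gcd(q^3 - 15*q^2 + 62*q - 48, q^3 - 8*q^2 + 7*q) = q - 1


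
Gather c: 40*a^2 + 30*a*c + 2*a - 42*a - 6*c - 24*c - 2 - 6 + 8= 40*a^2 - 40*a + c*(30*a - 30)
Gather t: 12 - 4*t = 12 - 4*t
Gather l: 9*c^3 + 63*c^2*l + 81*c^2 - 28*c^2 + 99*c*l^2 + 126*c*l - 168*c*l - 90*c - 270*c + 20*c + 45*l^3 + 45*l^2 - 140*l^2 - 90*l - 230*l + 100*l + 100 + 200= 9*c^3 + 53*c^2 - 340*c + 45*l^3 + l^2*(99*c - 95) + l*(63*c^2 - 42*c - 220) + 300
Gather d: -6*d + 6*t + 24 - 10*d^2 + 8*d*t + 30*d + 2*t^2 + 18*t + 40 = -10*d^2 + d*(8*t + 24) + 2*t^2 + 24*t + 64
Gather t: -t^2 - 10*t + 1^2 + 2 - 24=-t^2 - 10*t - 21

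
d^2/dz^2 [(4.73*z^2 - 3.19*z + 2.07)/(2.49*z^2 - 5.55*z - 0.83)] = (91.175832*z^3 + 135.658188*z^2 - 211.194828*z + 171.984952)/(15.438249*z^6 - 103.231665*z^5 + 214.656426*z^4 - 102.132765*z^3 - 71.552142*z^2 - 11.470185*z - 0.571787)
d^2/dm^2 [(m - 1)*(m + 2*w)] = 2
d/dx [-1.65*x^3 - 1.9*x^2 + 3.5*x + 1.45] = -4.95*x^2 - 3.8*x + 3.5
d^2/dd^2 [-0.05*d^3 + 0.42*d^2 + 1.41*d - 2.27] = 0.84 - 0.3*d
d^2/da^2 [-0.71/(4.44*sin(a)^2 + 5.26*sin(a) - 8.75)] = (55.986624*sin(a)^4 + 49.744872*sin(a)^3 + 45.99806*sin(a)^2 - 66.811994*sin(a) - 94.454992)/(4.44*sin(a)^2 + 5.26*sin(a) - 8.75)^3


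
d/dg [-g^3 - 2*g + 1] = -3*g^2 - 2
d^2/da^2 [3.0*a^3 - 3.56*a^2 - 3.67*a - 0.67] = 18.0*a - 7.12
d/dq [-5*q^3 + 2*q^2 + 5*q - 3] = -15*q^2 + 4*q + 5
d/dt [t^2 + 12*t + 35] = 2*t + 12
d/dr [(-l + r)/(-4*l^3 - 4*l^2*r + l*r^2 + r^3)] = (-4*l^3 - 4*l^2*r + l*r^2 + r^3 + (l - r)*(-4*l^2 + 2*l*r + 3*r^2))/(4*l^3 + 4*l^2*r - l*r^2 - r^3)^2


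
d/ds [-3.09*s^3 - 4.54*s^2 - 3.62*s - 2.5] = -9.27*s^2 - 9.08*s - 3.62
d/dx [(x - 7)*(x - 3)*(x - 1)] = 3*x^2 - 22*x + 31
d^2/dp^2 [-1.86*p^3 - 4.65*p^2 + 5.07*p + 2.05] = -11.16*p - 9.3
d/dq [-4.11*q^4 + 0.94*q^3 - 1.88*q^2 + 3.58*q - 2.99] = -16.44*q^3 + 2.82*q^2 - 3.76*q + 3.58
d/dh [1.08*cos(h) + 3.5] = -1.08*sin(h)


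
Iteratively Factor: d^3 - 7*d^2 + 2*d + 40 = (d - 4)*(d^2 - 3*d - 10) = (d - 4)*(d + 2)*(d - 5)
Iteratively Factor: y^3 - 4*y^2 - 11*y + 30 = (y - 2)*(y^2 - 2*y - 15) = (y - 5)*(y - 2)*(y + 3)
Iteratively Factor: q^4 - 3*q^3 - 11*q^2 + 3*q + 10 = (q + 1)*(q^3 - 4*q^2 - 7*q + 10) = (q - 1)*(q + 1)*(q^2 - 3*q - 10) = (q - 1)*(q + 1)*(q + 2)*(q - 5)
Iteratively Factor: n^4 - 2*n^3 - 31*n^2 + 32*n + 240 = (n + 3)*(n^3 - 5*n^2 - 16*n + 80) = (n + 3)*(n + 4)*(n^2 - 9*n + 20) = (n - 4)*(n + 3)*(n + 4)*(n - 5)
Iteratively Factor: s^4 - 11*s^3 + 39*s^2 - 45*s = (s - 5)*(s^3 - 6*s^2 + 9*s) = s*(s - 5)*(s^2 - 6*s + 9) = s*(s - 5)*(s - 3)*(s - 3)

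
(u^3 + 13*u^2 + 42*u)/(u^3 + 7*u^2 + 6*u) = (u + 7)/(u + 1)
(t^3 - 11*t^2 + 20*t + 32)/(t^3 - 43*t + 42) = (t^3 - 11*t^2 + 20*t + 32)/(t^3 - 43*t + 42)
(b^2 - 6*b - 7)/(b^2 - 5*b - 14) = (b + 1)/(b + 2)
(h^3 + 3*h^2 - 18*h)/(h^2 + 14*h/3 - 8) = 3*h*(h - 3)/(3*h - 4)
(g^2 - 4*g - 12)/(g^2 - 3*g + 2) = (g^2 - 4*g - 12)/(g^2 - 3*g + 2)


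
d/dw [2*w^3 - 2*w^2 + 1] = 2*w*(3*w - 2)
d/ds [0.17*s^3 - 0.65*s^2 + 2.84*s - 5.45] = 0.51*s^2 - 1.3*s + 2.84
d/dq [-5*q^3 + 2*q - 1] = 2 - 15*q^2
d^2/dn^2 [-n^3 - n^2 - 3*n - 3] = -6*n - 2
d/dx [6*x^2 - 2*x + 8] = 12*x - 2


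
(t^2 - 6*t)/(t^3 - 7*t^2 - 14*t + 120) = t/(t^2 - t - 20)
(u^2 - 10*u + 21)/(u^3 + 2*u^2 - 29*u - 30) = (u^2 - 10*u + 21)/(u^3 + 2*u^2 - 29*u - 30)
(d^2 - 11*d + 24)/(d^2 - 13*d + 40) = (d - 3)/(d - 5)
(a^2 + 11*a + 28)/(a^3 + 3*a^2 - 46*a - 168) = (a + 7)/(a^2 - a - 42)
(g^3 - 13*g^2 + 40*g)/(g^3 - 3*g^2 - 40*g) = (g - 5)/(g + 5)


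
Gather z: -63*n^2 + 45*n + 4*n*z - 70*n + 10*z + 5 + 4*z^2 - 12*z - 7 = -63*n^2 - 25*n + 4*z^2 + z*(4*n - 2) - 2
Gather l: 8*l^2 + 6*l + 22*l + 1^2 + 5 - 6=8*l^2 + 28*l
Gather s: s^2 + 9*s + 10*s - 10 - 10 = s^2 + 19*s - 20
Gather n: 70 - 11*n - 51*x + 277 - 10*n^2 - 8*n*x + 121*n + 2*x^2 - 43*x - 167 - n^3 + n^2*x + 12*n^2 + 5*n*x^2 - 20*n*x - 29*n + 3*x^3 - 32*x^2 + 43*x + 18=-n^3 + n^2*(x + 2) + n*(5*x^2 - 28*x + 81) + 3*x^3 - 30*x^2 - 51*x + 198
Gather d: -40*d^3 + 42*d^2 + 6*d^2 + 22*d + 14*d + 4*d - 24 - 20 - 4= -40*d^3 + 48*d^2 + 40*d - 48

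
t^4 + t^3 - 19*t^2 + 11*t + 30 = (t - 3)*(t - 2)*(t + 1)*(t + 5)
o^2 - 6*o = o*(o - 6)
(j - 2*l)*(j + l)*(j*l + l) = j^3*l - j^2*l^2 + j^2*l - 2*j*l^3 - j*l^2 - 2*l^3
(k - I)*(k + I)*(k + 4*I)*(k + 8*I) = k^4 + 12*I*k^3 - 31*k^2 + 12*I*k - 32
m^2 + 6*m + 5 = (m + 1)*(m + 5)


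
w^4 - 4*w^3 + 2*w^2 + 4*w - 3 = (w - 3)*(w - 1)^2*(w + 1)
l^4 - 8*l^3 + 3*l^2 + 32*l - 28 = (l - 7)*(l - 2)*(l - 1)*(l + 2)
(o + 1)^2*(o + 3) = o^3 + 5*o^2 + 7*o + 3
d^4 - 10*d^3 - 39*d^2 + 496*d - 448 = (d - 8)^2*(d - 1)*(d + 7)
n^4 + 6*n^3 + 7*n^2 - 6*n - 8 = (n - 1)*(n + 1)*(n + 2)*(n + 4)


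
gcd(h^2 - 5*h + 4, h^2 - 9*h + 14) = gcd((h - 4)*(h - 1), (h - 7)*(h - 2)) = 1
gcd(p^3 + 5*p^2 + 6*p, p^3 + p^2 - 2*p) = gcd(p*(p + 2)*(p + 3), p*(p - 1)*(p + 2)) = p^2 + 2*p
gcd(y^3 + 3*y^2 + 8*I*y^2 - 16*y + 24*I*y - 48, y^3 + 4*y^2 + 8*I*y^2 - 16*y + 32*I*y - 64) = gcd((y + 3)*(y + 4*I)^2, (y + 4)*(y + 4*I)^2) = y^2 + 8*I*y - 16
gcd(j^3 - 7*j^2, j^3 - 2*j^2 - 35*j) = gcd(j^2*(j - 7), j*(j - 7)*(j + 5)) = j^2 - 7*j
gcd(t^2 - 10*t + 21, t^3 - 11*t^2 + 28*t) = t - 7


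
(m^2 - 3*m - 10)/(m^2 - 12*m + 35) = (m + 2)/(m - 7)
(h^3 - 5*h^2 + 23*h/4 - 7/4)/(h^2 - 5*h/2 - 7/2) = (2*h^2 - 3*h + 1)/(2*(h + 1))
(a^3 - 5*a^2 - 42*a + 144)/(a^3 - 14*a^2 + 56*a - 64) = (a^2 + 3*a - 18)/(a^2 - 6*a + 8)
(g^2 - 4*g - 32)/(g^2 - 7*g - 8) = (g + 4)/(g + 1)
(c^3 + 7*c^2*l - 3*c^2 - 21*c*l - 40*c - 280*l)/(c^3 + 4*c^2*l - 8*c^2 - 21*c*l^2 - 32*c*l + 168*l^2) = (c + 5)/(c - 3*l)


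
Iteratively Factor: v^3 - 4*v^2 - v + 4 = (v - 1)*(v^2 - 3*v - 4) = (v - 1)*(v + 1)*(v - 4)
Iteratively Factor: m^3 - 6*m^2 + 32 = (m - 4)*(m^2 - 2*m - 8) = (m - 4)*(m + 2)*(m - 4)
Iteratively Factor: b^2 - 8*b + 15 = (b - 3)*(b - 5)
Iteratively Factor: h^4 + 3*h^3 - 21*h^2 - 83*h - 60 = (h - 5)*(h^3 + 8*h^2 + 19*h + 12) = (h - 5)*(h + 3)*(h^2 + 5*h + 4) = (h - 5)*(h + 1)*(h + 3)*(h + 4)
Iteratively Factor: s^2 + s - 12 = (s + 4)*(s - 3)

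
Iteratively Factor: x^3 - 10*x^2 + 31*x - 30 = (x - 5)*(x^2 - 5*x + 6) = (x - 5)*(x - 3)*(x - 2)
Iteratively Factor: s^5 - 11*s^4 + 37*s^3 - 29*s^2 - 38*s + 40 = (s - 2)*(s^4 - 9*s^3 + 19*s^2 + 9*s - 20) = (s - 2)*(s + 1)*(s^3 - 10*s^2 + 29*s - 20) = (s - 4)*(s - 2)*(s + 1)*(s^2 - 6*s + 5) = (s - 4)*(s - 2)*(s - 1)*(s + 1)*(s - 5)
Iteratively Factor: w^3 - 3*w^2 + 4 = (w + 1)*(w^2 - 4*w + 4) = (w - 2)*(w + 1)*(w - 2)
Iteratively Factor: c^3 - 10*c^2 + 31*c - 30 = (c - 5)*(c^2 - 5*c + 6) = (c - 5)*(c - 2)*(c - 3)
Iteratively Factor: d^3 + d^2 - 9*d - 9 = (d + 3)*(d^2 - 2*d - 3) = (d + 1)*(d + 3)*(d - 3)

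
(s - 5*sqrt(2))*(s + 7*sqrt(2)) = s^2 + 2*sqrt(2)*s - 70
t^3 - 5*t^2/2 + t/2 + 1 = (t - 2)*(t - 1)*(t + 1/2)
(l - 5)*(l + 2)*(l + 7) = l^3 + 4*l^2 - 31*l - 70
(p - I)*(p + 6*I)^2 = p^3 + 11*I*p^2 - 24*p + 36*I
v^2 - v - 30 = (v - 6)*(v + 5)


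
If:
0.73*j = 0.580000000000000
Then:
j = 0.79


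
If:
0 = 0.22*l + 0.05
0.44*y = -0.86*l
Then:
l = -0.23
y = 0.44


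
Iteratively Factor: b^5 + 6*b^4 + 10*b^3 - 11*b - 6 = (b + 2)*(b^4 + 4*b^3 + 2*b^2 - 4*b - 3) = (b + 1)*(b + 2)*(b^3 + 3*b^2 - b - 3) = (b + 1)^2*(b + 2)*(b^2 + 2*b - 3) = (b - 1)*(b + 1)^2*(b + 2)*(b + 3)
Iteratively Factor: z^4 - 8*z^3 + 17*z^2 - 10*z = (z - 2)*(z^3 - 6*z^2 + 5*z) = (z - 2)*(z - 1)*(z^2 - 5*z) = z*(z - 2)*(z - 1)*(z - 5)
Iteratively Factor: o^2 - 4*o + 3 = (o - 3)*(o - 1)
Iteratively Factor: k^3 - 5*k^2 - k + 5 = (k + 1)*(k^2 - 6*k + 5) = (k - 1)*(k + 1)*(k - 5)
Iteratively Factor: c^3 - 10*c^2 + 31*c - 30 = (c - 3)*(c^2 - 7*c + 10) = (c - 5)*(c - 3)*(c - 2)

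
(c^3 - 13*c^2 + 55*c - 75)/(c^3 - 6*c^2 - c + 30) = (c - 5)/(c + 2)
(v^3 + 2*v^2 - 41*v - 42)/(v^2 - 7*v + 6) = (v^2 + 8*v + 7)/(v - 1)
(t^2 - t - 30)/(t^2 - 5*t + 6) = (t^2 - t - 30)/(t^2 - 5*t + 6)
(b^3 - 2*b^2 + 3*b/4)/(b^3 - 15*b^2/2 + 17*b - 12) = b*(2*b - 1)/(2*(b^2 - 6*b + 8))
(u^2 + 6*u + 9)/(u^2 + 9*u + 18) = (u + 3)/(u + 6)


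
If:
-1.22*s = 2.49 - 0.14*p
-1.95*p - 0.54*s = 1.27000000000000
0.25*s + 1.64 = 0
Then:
No Solution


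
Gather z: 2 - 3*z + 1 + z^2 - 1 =z^2 - 3*z + 2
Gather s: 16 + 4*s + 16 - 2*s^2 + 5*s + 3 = -2*s^2 + 9*s + 35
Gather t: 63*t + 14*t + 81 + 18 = 77*t + 99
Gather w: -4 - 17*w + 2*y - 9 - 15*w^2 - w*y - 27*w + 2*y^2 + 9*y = -15*w^2 + w*(-y - 44) + 2*y^2 + 11*y - 13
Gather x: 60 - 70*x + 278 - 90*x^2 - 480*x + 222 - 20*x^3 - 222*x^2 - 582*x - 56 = -20*x^3 - 312*x^2 - 1132*x + 504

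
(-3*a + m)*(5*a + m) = -15*a^2 + 2*a*m + m^2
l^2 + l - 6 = (l - 2)*(l + 3)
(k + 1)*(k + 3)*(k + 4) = k^3 + 8*k^2 + 19*k + 12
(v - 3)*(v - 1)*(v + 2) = v^3 - 2*v^2 - 5*v + 6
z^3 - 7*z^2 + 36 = (z - 6)*(z - 3)*(z + 2)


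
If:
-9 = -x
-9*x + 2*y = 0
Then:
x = 9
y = 81/2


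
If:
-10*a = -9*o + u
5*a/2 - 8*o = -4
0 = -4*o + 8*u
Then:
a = 136/235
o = 32/47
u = 16/47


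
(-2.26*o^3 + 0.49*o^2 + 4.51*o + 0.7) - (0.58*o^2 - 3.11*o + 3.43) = -2.26*o^3 - 0.09*o^2 + 7.62*o - 2.73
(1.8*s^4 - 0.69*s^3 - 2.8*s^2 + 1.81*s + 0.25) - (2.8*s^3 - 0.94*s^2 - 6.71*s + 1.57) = 1.8*s^4 - 3.49*s^3 - 1.86*s^2 + 8.52*s - 1.32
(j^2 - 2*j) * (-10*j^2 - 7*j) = -10*j^4 + 13*j^3 + 14*j^2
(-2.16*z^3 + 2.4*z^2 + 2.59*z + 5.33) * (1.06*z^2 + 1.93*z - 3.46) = -2.2896*z^5 - 1.6248*z^4 + 14.851*z^3 + 2.3445*z^2 + 1.3255*z - 18.4418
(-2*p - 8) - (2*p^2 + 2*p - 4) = -2*p^2 - 4*p - 4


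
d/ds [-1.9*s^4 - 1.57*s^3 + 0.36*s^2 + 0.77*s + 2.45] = -7.6*s^3 - 4.71*s^2 + 0.72*s + 0.77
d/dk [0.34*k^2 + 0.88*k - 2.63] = 0.68*k + 0.88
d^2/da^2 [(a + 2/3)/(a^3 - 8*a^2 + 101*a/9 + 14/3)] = 6*(729*a^5 - 4860*a^4 + 2457*a^3 + 29754*a^2 - 18684*a + 13724)/(729*a^9 - 17496*a^8 + 164511*a^7 - 755730*a^6 + 1682883*a^5 - 1321164*a^4 - 754615*a^3 + 904302*a^2 + 534492*a + 74088)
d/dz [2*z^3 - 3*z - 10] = 6*z^2 - 3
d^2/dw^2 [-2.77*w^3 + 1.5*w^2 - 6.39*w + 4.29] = 3.0 - 16.62*w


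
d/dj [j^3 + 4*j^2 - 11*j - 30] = 3*j^2 + 8*j - 11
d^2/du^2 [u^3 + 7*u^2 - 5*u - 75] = 6*u + 14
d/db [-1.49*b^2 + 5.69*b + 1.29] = 5.69 - 2.98*b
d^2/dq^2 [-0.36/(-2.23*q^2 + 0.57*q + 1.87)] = (3.580488*q^2 - 0.915192*q - 0.36*(4.46*q - 0.57)*(8.92*q - 1.14) - 3.002472)/(-2.23*q^2 + 0.57*q + 1.87)^3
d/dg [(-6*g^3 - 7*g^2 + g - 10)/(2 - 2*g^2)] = (6*g^4 - 17*g^2 - 34*g + 1)/(2*(g^4 - 2*g^2 + 1))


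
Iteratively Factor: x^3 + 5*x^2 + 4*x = (x)*(x^2 + 5*x + 4) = x*(x + 1)*(x + 4)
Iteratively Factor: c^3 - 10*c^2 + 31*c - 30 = (c - 2)*(c^2 - 8*c + 15) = (c - 5)*(c - 2)*(c - 3)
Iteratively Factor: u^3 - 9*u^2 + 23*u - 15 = (u - 1)*(u^2 - 8*u + 15) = (u - 5)*(u - 1)*(u - 3)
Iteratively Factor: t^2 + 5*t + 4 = (t + 4)*(t + 1)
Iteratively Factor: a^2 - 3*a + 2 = (a - 2)*(a - 1)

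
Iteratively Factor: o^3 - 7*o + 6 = (o + 3)*(o^2 - 3*o + 2) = (o - 2)*(o + 3)*(o - 1)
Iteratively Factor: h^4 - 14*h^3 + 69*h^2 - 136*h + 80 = (h - 1)*(h^3 - 13*h^2 + 56*h - 80) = (h - 5)*(h - 1)*(h^2 - 8*h + 16) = (h - 5)*(h - 4)*(h - 1)*(h - 4)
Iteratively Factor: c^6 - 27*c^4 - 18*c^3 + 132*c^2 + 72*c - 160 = (c - 1)*(c^5 + c^4 - 26*c^3 - 44*c^2 + 88*c + 160) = (c - 1)*(c + 2)*(c^4 - c^3 - 24*c^2 + 4*c + 80) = (c - 1)*(c + 2)^2*(c^3 - 3*c^2 - 18*c + 40) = (c - 5)*(c - 1)*(c + 2)^2*(c^2 + 2*c - 8) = (c - 5)*(c - 2)*(c - 1)*(c + 2)^2*(c + 4)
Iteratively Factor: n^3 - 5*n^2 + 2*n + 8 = (n - 4)*(n^2 - n - 2) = (n - 4)*(n - 2)*(n + 1)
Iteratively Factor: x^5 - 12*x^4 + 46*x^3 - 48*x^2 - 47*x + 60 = (x - 5)*(x^4 - 7*x^3 + 11*x^2 + 7*x - 12) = (x - 5)*(x - 4)*(x^3 - 3*x^2 - x + 3) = (x - 5)*(x - 4)*(x + 1)*(x^2 - 4*x + 3) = (x - 5)*(x - 4)*(x - 1)*(x + 1)*(x - 3)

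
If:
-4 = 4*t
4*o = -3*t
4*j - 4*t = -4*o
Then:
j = -7/4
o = 3/4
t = -1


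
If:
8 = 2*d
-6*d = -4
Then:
No Solution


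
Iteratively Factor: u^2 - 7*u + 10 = (u - 5)*(u - 2)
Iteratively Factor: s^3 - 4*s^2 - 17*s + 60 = (s + 4)*(s^2 - 8*s + 15) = (s - 5)*(s + 4)*(s - 3)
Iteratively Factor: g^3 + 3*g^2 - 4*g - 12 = (g + 2)*(g^2 + g - 6) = (g - 2)*(g + 2)*(g + 3)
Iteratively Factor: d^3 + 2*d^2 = (d)*(d^2 + 2*d) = d*(d + 2)*(d)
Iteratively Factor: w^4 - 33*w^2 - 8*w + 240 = (w + 4)*(w^3 - 4*w^2 - 17*w + 60) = (w - 5)*(w + 4)*(w^2 + w - 12) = (w - 5)*(w - 3)*(w + 4)*(w + 4)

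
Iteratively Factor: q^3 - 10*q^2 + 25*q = (q - 5)*(q^2 - 5*q) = q*(q - 5)*(q - 5)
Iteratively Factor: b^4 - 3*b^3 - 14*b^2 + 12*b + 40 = (b - 2)*(b^3 - b^2 - 16*b - 20) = (b - 2)*(b + 2)*(b^2 - 3*b - 10) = (b - 5)*(b - 2)*(b + 2)*(b + 2)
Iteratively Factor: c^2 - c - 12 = (c - 4)*(c + 3)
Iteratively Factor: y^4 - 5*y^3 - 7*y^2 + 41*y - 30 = (y - 2)*(y^3 - 3*y^2 - 13*y + 15) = (y - 2)*(y - 1)*(y^2 - 2*y - 15) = (y - 5)*(y - 2)*(y - 1)*(y + 3)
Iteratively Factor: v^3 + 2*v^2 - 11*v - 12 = (v - 3)*(v^2 + 5*v + 4) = (v - 3)*(v + 4)*(v + 1)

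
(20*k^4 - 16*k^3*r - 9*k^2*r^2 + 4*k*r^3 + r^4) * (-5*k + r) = -100*k^5 + 100*k^4*r + 29*k^3*r^2 - 29*k^2*r^3 - k*r^4 + r^5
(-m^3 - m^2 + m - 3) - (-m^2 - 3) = -m^3 + m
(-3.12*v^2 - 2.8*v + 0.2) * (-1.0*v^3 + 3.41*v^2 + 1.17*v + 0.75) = 3.12*v^5 - 7.8392*v^4 - 13.3984*v^3 - 4.934*v^2 - 1.866*v + 0.15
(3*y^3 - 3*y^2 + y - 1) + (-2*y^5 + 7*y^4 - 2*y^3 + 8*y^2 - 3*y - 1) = -2*y^5 + 7*y^4 + y^3 + 5*y^2 - 2*y - 2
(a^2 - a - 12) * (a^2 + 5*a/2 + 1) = a^4 + 3*a^3/2 - 27*a^2/2 - 31*a - 12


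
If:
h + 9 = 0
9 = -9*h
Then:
No Solution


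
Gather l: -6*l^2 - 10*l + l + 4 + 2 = -6*l^2 - 9*l + 6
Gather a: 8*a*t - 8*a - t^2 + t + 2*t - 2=a*(8*t - 8) - t^2 + 3*t - 2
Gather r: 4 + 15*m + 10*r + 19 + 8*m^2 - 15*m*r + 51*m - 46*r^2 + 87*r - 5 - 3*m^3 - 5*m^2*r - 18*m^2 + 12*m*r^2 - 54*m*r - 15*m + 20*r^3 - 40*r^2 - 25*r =-3*m^3 - 10*m^2 + 51*m + 20*r^3 + r^2*(12*m - 86) + r*(-5*m^2 - 69*m + 72) + 18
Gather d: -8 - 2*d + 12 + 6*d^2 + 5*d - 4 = 6*d^2 + 3*d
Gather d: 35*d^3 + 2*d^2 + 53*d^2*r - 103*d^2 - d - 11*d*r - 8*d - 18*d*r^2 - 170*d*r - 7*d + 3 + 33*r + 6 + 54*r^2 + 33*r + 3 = 35*d^3 + d^2*(53*r - 101) + d*(-18*r^2 - 181*r - 16) + 54*r^2 + 66*r + 12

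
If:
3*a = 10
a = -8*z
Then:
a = 10/3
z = -5/12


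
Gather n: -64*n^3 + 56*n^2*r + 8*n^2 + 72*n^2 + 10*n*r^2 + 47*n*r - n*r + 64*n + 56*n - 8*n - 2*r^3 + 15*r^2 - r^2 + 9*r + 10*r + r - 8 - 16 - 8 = -64*n^3 + n^2*(56*r + 80) + n*(10*r^2 + 46*r + 112) - 2*r^3 + 14*r^2 + 20*r - 32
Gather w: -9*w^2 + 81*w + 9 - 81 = -9*w^2 + 81*w - 72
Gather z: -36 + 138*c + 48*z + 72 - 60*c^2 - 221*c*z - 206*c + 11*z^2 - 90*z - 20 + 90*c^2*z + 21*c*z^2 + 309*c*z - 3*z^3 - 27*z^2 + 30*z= -60*c^2 - 68*c - 3*z^3 + z^2*(21*c - 16) + z*(90*c^2 + 88*c - 12) + 16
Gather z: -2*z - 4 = -2*z - 4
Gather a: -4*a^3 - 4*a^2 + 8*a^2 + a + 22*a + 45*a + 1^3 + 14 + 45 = -4*a^3 + 4*a^2 + 68*a + 60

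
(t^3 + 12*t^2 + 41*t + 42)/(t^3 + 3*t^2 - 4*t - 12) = (t + 7)/(t - 2)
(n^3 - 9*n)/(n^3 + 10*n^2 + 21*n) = (n - 3)/(n + 7)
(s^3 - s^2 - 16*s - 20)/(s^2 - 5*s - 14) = (s^2 - 3*s - 10)/(s - 7)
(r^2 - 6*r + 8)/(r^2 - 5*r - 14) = (-r^2 + 6*r - 8)/(-r^2 + 5*r + 14)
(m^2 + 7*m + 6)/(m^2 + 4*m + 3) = (m + 6)/(m + 3)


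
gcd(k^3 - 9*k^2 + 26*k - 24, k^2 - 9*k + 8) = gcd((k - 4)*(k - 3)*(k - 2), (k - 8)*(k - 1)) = 1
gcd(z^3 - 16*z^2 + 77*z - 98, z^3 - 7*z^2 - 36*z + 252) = z - 7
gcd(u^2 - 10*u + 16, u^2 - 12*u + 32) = u - 8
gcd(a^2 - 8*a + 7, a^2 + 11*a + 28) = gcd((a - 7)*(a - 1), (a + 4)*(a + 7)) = 1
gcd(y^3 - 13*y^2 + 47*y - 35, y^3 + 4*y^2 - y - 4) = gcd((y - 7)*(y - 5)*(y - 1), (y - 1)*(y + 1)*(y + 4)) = y - 1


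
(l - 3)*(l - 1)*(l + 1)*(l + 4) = l^4 + l^3 - 13*l^2 - l + 12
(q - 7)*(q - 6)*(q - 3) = q^3 - 16*q^2 + 81*q - 126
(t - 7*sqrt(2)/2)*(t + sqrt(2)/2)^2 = t^3 - 5*sqrt(2)*t^2/2 - 13*t/2 - 7*sqrt(2)/4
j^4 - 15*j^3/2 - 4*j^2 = j^2*(j - 8)*(j + 1/2)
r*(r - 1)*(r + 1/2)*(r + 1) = r^4 + r^3/2 - r^2 - r/2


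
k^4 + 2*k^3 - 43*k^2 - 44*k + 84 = (k - 6)*(k - 1)*(k + 2)*(k + 7)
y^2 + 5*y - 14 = (y - 2)*(y + 7)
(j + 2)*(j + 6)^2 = j^3 + 14*j^2 + 60*j + 72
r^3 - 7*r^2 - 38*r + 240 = (r - 8)*(r - 5)*(r + 6)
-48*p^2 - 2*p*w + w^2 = (-8*p + w)*(6*p + w)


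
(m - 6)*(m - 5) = m^2 - 11*m + 30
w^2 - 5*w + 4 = (w - 4)*(w - 1)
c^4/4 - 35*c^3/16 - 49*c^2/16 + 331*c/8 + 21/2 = (c/4 + 1)*(c - 7)*(c - 6)*(c + 1/4)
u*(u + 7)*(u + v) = u^3 + u^2*v + 7*u^2 + 7*u*v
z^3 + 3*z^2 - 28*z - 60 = (z - 5)*(z + 2)*(z + 6)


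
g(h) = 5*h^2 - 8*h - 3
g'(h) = 10*h - 8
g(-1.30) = 15.85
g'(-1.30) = -21.00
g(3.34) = 26.06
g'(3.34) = 25.40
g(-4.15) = 116.31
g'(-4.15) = -49.50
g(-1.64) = 23.57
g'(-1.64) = -24.40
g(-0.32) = 0.07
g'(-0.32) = -11.20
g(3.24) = 23.57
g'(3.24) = 24.40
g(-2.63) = 52.62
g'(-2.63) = -34.30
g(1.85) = -0.69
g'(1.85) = 10.50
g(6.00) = 129.00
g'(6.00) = 52.00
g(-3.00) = 66.00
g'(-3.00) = -38.00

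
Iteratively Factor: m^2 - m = (m)*(m - 1)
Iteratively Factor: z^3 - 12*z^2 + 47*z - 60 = (z - 4)*(z^2 - 8*z + 15) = (z - 4)*(z - 3)*(z - 5)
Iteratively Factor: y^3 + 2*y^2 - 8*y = (y - 2)*(y^2 + 4*y) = (y - 2)*(y + 4)*(y)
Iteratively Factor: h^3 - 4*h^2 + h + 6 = (h - 2)*(h^2 - 2*h - 3) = (h - 2)*(h + 1)*(h - 3)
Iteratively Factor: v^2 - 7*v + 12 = (v - 3)*(v - 4)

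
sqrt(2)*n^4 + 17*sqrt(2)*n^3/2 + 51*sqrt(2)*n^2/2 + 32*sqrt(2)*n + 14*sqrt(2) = (n + 2)^2*(n + 7/2)*(sqrt(2)*n + sqrt(2))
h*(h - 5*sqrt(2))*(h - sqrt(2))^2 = h^4 - 7*sqrt(2)*h^3 + 22*h^2 - 10*sqrt(2)*h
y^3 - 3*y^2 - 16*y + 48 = (y - 4)*(y - 3)*(y + 4)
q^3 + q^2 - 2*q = q*(q - 1)*(q + 2)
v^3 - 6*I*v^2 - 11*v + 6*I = (v - 3*I)*(v - 2*I)*(v - I)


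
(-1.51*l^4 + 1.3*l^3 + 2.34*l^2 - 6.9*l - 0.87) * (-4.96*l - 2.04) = 7.4896*l^5 - 3.3676*l^4 - 14.2584*l^3 + 29.4504*l^2 + 18.3912*l + 1.7748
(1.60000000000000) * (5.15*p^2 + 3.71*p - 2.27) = 8.24*p^2 + 5.936*p - 3.632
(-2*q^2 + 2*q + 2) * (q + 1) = -2*q^3 + 4*q + 2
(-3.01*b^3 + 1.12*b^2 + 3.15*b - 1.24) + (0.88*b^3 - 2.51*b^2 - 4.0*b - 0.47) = -2.13*b^3 - 1.39*b^2 - 0.85*b - 1.71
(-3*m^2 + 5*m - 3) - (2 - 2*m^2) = -m^2 + 5*m - 5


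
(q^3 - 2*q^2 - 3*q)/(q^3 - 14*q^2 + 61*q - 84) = q*(q + 1)/(q^2 - 11*q + 28)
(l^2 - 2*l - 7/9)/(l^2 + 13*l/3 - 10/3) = (9*l^2 - 18*l - 7)/(3*(3*l^2 + 13*l - 10))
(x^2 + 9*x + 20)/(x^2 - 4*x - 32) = (x + 5)/(x - 8)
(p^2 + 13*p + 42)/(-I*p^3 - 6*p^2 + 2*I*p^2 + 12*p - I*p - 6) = (-p^2 - 13*p - 42)/(I*p^3 + 6*p^2 - 2*I*p^2 - 12*p + I*p + 6)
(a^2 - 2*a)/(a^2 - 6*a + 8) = a/(a - 4)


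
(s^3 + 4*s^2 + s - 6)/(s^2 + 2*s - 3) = s + 2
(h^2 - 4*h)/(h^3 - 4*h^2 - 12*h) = (4 - h)/(-h^2 + 4*h + 12)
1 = 1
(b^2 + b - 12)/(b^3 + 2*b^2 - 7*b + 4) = (b - 3)/(b^2 - 2*b + 1)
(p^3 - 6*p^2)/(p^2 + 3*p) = p*(p - 6)/(p + 3)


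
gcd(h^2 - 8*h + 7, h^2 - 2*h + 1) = h - 1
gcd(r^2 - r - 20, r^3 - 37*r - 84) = r + 4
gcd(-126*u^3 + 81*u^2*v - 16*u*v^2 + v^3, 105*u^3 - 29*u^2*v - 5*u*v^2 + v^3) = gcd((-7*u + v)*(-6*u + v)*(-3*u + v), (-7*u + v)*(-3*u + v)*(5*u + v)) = 21*u^2 - 10*u*v + v^2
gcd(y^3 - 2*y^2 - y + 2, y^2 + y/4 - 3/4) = y + 1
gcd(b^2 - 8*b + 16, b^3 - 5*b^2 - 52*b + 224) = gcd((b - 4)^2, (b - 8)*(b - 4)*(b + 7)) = b - 4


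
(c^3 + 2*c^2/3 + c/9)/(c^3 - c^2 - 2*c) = (c^2 + 2*c/3 + 1/9)/(c^2 - c - 2)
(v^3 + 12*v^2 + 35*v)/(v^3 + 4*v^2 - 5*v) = (v + 7)/(v - 1)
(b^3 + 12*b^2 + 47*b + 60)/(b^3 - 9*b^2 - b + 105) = (b^2 + 9*b + 20)/(b^2 - 12*b + 35)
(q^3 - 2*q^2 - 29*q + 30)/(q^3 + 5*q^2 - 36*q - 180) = (q - 1)/(q + 6)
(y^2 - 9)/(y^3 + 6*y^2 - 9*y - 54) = 1/(y + 6)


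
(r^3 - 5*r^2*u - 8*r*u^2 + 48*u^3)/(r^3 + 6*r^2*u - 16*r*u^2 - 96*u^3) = (r^2 - r*u - 12*u^2)/(r^2 + 10*r*u + 24*u^2)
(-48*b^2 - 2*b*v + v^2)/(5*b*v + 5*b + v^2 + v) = (-48*b^2 - 2*b*v + v^2)/(5*b*v + 5*b + v^2 + v)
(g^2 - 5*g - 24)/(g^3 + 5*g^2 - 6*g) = (g^2 - 5*g - 24)/(g*(g^2 + 5*g - 6))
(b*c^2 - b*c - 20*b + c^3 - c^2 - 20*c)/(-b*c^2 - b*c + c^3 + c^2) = (-b*c^2 + b*c + 20*b - c^3 + c^2 + 20*c)/(c*(b*c + b - c^2 - c))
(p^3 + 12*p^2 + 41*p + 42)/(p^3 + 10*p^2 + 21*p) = (p + 2)/p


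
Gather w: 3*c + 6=3*c + 6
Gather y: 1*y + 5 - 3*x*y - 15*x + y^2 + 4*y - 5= -15*x + y^2 + y*(5 - 3*x)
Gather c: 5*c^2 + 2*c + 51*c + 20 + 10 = 5*c^2 + 53*c + 30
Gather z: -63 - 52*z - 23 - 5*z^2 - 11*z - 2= -5*z^2 - 63*z - 88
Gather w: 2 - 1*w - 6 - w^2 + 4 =-w^2 - w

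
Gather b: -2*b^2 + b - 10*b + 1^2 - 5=-2*b^2 - 9*b - 4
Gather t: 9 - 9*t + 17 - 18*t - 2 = 24 - 27*t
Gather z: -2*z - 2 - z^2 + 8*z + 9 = -z^2 + 6*z + 7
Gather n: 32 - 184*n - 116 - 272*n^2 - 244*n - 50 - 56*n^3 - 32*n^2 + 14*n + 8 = -56*n^3 - 304*n^2 - 414*n - 126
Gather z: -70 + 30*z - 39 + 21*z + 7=51*z - 102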